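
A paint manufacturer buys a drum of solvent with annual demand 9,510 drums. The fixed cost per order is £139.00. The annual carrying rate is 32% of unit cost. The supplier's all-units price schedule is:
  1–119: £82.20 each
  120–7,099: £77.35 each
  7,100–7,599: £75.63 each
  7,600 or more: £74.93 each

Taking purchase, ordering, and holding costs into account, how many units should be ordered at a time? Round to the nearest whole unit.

Q* ≈ 327 drums

Holding cost per unit per year at price C is H = 0.32·C.
For each price level, check whether its EOQ is feasible; otherwise the best quantity at that price is the breakpoint.
Tier 1 (£82.20): EOQ = 317.0 exceeds tier's upper bound 119, so this tier is dominated.
EOQ at £77.35 = 326.8 (feasible in tier 2): TC = 9,510×£77.35 + (9,510/326.8)×139 + (326.8/2)×0.32×£77.35 = £743,687.93.
EOQ at £75.63 = 330.5 < 7100, so use break Q=7100: TC = 9,510×£75.63 + (9,510/7100.0)×139 + (7100.0/2)×0.32×£75.63 = £805,343.16.
EOQ at £74.93 = 332.1 < 7600, so use break Q=7600: TC = 9,510×£74.93 + (9,510/7600.0)×139 + (7600.0/2)×0.32×£74.93 = £803,873.11.
Lowest total cost is £743,687.93 at Q = 326.8.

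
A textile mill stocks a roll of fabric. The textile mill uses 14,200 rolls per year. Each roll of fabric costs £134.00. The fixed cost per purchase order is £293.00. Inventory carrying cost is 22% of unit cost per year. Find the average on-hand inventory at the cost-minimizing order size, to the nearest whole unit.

Average inventory ≈ 266 rolls

Holding cost H = 0.22 × £134.00 = £29.4800 per unit per year.
Q* = √(2DS/H) = √(2 × 14,200 × 293 / 29.48) ≈ 531.29.
Average inventory = Q*/2 ≈ 531.29 / 2 = 265.644.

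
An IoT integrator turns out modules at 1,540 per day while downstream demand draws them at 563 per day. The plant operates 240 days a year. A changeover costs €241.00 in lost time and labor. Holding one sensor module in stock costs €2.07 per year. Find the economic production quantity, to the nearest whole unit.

Annual demand D = 563 × 240 = 135,120.
Production build-up factor (1 − d/p) = 1 − 563/1,540 = 0.6344.
Q* = √(2DS / (H(1 − d/p))) = √(2 × 135,120 × 241 / (2.07 × 0.6344)).
= √(65,127,840 / 1.3132) ≈ 7042.247.

Q* ≈ 7,042 modules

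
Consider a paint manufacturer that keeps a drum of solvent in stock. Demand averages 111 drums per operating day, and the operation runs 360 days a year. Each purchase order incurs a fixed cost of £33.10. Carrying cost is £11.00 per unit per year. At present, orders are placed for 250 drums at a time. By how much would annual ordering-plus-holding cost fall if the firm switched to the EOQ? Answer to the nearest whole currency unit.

Annual demand D = 111 × 360 = 39,960.
EOQ = √(2DS/H) = √(2 × 39,960 × 33.1 / 11) ≈ 490.39.
Cost at Q* = (D/Q*)S + (Q*/2)H = √(2DSH) ≈ £5,394.34.
Cost at Q = 250: (39,960/250)×33.1 + (250/2)×11 = £5,290.70 + £1,375.00 = £6,665.70.
Excess = £6,665.70 − £5,394.34 = £1,271.37.

Extra cost ≈ £1,271 per year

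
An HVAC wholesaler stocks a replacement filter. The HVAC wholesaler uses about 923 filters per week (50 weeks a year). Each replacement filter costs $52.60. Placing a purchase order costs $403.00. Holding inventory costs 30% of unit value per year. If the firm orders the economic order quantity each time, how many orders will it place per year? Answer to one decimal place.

N ≈ 30.1 orders per year

Annual demand D = 923 × 50 = 46,150.
Holding cost H = 0.30 × $52.60 = $15.7800 per unit per year.
EOQ = √(2DS/H) = √(2 × 46,150 × 403 / 15.78) ≈ 1535.32.
Orders per year = D / Q* = 46,150 / 1535.32 ≈ 30.059.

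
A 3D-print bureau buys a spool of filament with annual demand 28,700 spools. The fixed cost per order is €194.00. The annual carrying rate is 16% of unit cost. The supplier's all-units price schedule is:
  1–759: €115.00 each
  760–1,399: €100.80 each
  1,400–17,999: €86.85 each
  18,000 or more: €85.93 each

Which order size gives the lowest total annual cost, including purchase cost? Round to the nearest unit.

Q* ≈ 1,400 spools

Holding cost per unit per year at price C is H = 0.16·C.
Candidates are each tier's EOQ (if it falls in that tier) and each price-break quantity.
Tier 1 (€115.00): EOQ = 777.9 exceeds tier's upper bound 759, so this tier is dominated.
EOQ at €100.80 = 830.9 (feasible in tier 2): TC = 28,700×€100.80 + (28,700/830.9)×194 + (830.9/2)×0.16×€100.80 = €2,906,361.30.
EOQ at €86.85 = 895.2 < 1400, so use break Q=1400: TC = 28,700×€86.85 + (28,700/1400.0)×194 + (1400.0/2)×0.16×€86.85 = €2,506,299.20.
EOQ at €85.93 = 900.0 < 18000, so use break Q=18000: TC = 28,700×€85.93 + (28,700/18000.0)×194 + (18000.0/2)×0.16×€85.93 = €2,590,239.52.
Lowest total cost is €2,506,299.20 at Q = 1400.0.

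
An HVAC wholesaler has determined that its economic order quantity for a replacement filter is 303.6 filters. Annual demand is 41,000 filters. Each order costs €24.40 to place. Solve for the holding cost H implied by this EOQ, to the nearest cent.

Invert the EOQ relation Q*² = 2DS/H.
From Q* = √(2DS/H): H = 2DS / Q*² = 2 × 41,000 × 24.4 / 303.6² = 21.7070.

H ≈ €21.71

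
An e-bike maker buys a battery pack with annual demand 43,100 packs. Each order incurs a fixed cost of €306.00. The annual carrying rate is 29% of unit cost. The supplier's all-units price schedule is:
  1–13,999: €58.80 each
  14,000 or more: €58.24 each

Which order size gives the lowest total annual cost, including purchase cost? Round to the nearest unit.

Holding cost per unit per year at price C is H = 0.29·C.
Evaluate total cost at each tier's feasible EOQ or, if the EOQ is below the tier, at the tier's minimum quantity.
EOQ at €58.80 = 1243.7 (feasible in tier 1): TC = 43,100×€58.80 + (43,100/1243.7)×306 + (1243.7/2)×0.29×€58.80 = €2,555,488.11.
EOQ at €58.24 = 1249.7 < 14000, so use break Q=14000: TC = 43,100×€58.24 + (43,100/14000.0)×306 + (14000.0/2)×0.29×€58.24 = €2,629,313.24.
Lowest total cost is €2,555,488.11 at Q = 1243.7.

Q* ≈ 1,244 packs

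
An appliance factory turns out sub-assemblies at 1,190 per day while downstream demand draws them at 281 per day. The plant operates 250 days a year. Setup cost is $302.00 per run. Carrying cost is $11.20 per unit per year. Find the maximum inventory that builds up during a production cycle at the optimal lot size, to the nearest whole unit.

Annual demand D = 281 × 250 = 70,250.
Production build-up factor (1 − d/p) = 1 − 281/1,190 = 0.7639.
Q* = √(2DS / (H(1 − d/p))) = √(2 × 70,250 × 302 / (11.2 × 0.7639)).
= √(42,431,000 / 8.5553) ≈ 2227.020.
Maximum inventory = Q*(1 − d/p) = 2227.020 × 0.7639 ≈ 1701.144.

I_max ≈ 1,701 sub-assemblies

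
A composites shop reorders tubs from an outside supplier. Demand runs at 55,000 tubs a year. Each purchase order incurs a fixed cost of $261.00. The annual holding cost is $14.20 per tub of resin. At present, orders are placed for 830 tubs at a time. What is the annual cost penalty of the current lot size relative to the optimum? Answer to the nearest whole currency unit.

Extra cost ≈ $2,997 per year

EOQ = √(2DS/H) = √(2 × 55,000 × 261 / 14.2) ≈ 1421.91.
Cost at Q* = (D/Q*)S + (Q*/2)H = √(2DSH) ≈ $20,191.14.
Cost at Q = 830: (55,000/830)×261 + (830/2)×14.2 = $17,295.18 + $5,893.00 = $23,188.18.
Excess = $23,188.18 − $20,191.14 = $2,997.04.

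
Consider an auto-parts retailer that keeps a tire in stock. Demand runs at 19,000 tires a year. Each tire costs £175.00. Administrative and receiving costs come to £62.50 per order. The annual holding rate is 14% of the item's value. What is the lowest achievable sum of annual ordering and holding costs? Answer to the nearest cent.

Holding cost H = 0.14 × £175.00 = £24.5000 per unit per year.
EOQ = √(2DS/H) = √(2 × 19,000 × 62.5 / 24.5) ≈ 311.35.
At Q*, ordering cost (D/Q*)S equals holding cost (Q*/2)H, each = √(DSH/2).
Minimum total = √(2DSH) = √(2 × 19,000 × 62.5 × 24.5) ≈ 7628.073.

TC* ≈ £7,628.07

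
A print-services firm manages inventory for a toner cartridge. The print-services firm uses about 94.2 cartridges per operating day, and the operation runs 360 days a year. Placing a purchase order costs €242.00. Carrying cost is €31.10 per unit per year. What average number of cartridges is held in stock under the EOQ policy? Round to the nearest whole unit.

Average inventory ≈ 363 cartridges

Annual demand D = 94.2 × 360 = 33,912.
Q* = √(2DS/H) = √(2 × 33,912 × 242 / 31.1) ≈ 726.47.
Average inventory = Q*/2 ≈ 726.47 / 2 = 363.236.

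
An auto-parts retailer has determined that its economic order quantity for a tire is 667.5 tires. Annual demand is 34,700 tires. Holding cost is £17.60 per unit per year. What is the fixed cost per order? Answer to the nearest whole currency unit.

Squaring Q* = √(2DS/H) gives Q*² = 2DS/H.
From Q* = √(2DS/H): S = Q*²H / (2D) = 667.5² × 17.6 / (2 × 34,700) = 112.9941.

S ≈ £113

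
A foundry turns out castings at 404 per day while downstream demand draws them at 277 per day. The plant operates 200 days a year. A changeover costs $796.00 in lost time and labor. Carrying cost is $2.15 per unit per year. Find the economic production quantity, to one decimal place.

Annual demand D = 277 × 200 = 55,400.
Production build-up factor (1 − d/p) = 1 − 277/404 = 0.3144.
Q* = √(2DS / (H(1 − d/p))) = √(2 × 55,400 × 796 / (2.15 × 0.3144)).
= √(88,196,800 / 0.6759) ≈ 11423.416.

Q* ≈ 11,423.4 castings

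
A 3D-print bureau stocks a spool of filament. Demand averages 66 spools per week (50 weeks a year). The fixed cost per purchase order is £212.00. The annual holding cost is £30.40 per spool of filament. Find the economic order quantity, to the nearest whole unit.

Q* ≈ 215 spools

Annual demand D = 66 × 50 = 3,300.
EOQ = √(2DS / H) = √(2 × 3,300 × 212 / 30.4).
= √(1,399,200 / 30.4) = √46,026.3158 ≈ 214.537.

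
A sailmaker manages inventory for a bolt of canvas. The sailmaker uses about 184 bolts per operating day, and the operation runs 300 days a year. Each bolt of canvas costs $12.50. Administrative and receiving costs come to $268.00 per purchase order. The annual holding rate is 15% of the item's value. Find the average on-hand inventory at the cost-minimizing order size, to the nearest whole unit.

Annual demand D = 184 × 300 = 55,200.
Holding cost H = 0.15 × $12.50 = $1.8750 per unit per year.
EOQ = √(2DS/H) = √(2 × 55,200 × 268 / 1.875) ≈ 3972.38.
Average inventory = Q*/2 ≈ 3972.38 / 2 = 1986.192.

Average inventory ≈ 1,986 bolts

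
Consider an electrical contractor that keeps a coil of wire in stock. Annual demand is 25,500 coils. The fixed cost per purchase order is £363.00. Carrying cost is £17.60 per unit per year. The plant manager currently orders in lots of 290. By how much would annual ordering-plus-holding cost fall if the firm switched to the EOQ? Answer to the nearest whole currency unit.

EOQ = √(2DS/H) = √(2 × 25,500 × 363 / 17.6) ≈ 1025.61.
Cost at Q* = (D/Q*)S + (Q*/2)H = √(2DSH) ≈ £18,050.73.
Cost at Q = 290: (25,500/290)×363 + (290/2)×17.6 = £31,918.97 + £2,552.00 = £34,470.97.
Excess = £34,470.97 − £18,050.73 = £16,420.24.

Extra cost ≈ £16,420 per year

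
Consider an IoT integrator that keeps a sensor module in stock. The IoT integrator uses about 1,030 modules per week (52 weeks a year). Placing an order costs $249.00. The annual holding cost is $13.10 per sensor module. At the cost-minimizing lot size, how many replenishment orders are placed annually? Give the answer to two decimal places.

N ≈ 37.54 orders per year

Annual demand D = 1,030 × 52 = 53,560.
The optimal lot size = √(2DS/H) = √(2 × 53,560 × 249 / 13.1) ≈ 1426.92.
Orders per year = D / Q* = 53,560 / 1426.92 ≈ 37.535.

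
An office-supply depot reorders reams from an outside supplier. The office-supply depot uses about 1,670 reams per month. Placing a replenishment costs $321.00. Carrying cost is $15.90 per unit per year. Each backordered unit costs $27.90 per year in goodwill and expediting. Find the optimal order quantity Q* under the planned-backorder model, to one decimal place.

Q* ≈ 1,127.1 reams

Annual demand D = 1,670 × 12 = 20,040.
With planned backorders, Q* = √(2DS/H) · √((H+B)/B).
√(2DS/H) = √(2 × 20,040 × 321 / 15.9) = 899.534.
√((H+B)/B) = √((15.9+27.9)/27.9) = 1.2530.
Q* ≈ 1127.075.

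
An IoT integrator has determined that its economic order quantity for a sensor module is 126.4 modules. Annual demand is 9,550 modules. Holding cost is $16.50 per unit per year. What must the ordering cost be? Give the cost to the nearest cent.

Squaring Q* = √(2DS/H) gives Q*² = 2DS/H.
From Q* = √(2DS/H): S = Q*²H / (2D) = 126.4² × 16.5 / (2 × 9,550) = 13.8021.

S ≈ $13.80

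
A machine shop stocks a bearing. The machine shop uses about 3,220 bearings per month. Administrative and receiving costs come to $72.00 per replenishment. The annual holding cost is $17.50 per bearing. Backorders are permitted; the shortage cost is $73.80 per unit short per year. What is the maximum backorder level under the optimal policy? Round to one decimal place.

S* ≈ 120.2 bearings

Annual demand D = 3,220 × 12 = 38,640.
With planned backorders, Q* = √(2DS/H) · √((H+B)/B).
√(2DS/H) = √(2 × 38,640 × 72 / 17.5) = 563.872.
√((H+B)/B) = √((17.5+73.8)/73.8) = 1.1123.
Q* ≈ 627.174.
S* = Q* · H/(H+B) = 627.174 × 17.5/91.3 ≈ 120.214.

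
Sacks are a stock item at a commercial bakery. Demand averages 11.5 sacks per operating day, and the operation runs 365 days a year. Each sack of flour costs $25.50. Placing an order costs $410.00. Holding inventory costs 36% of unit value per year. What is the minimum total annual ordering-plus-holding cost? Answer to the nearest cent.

TC* ≈ $5,621.13

Annual demand D = 11.5 × 365 = 4,197.5.
Holding cost H = 0.36 × $25.50 = $9.1800 per unit per year.
Q* = √(2DS/H) = √(2 × 4,197.5 × 410 / 9.18) ≈ 612.32.
At the optimum the two cost components are equal, so total cost = 2·(Q*/2)H = Q*·H.
Minimum total = √(2DSH) = √(2 × 4,197.5 × 410 × 9.18) ≈ 5621.130.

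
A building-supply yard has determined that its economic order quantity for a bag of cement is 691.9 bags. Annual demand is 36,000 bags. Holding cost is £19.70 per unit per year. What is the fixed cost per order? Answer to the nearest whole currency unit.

Squaring Q* = √(2DS/H) gives Q*² = 2DS/H.
From Q* = √(2DS/H): S = Q*²H / (2D) = 691.9² × 19.7 / (2 × 36,000) = 130.9846.

S ≈ £131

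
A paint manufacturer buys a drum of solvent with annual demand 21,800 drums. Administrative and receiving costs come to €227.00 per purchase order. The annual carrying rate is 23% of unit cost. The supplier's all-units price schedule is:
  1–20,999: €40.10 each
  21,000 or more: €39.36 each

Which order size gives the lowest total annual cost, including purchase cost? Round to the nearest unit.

Holding cost per unit per year at price C is H = 0.23·C.
Evaluate total cost at each tier's feasible EOQ or, if the EOQ is below the tier, at the tier's minimum quantity.
EOQ at €40.10 = 1035.9 (feasible in tier 1): TC = 21,800×€40.10 + (21,800/1035.9)×227 + (1035.9/2)×0.23×€40.10 = €883,734.15.
EOQ at €39.36 = 1045.6 < 21000, so use break Q=21000: TC = 21,800×€39.36 + (21,800/21000.0)×227 + (21000.0/2)×0.23×€39.36 = €953,338.05.
Lowest total cost is €883,734.15 at Q = 1035.9.

Q* ≈ 1,036 drums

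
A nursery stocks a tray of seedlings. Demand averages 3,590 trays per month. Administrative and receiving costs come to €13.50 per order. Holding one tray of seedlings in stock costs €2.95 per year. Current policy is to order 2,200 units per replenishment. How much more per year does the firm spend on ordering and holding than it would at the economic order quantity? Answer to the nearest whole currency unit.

Annual demand D = 3,590 × 12 = 43,080.
EOQ = √(2DS/H) = √(2 × 43,080 × 13.5 / 2.95) ≈ 627.93.
Cost at Q* = (D/Q*)S + (Q*/2)H = √(2DSH) ≈ €1,852.38.
Cost at Q = 2,200: (43,080/2,200)×13.5 + (2,200/2)×2.95 = €264.35 + €3,245.00 = €3,509.35.
Excess = €3,509.35 − €1,852.38 = €1,656.97.

Extra cost ≈ €1,657 per year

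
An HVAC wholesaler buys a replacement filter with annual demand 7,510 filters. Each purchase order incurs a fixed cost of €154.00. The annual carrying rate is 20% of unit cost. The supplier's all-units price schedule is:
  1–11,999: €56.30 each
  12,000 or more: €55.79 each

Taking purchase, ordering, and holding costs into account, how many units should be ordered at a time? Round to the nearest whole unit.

Q* ≈ 453 filters

Holding cost per unit per year at price C is H = 0.20·C.
Evaluate total cost at each tier's feasible EOQ or, if the EOQ is below the tier, at the tier's minimum quantity.
EOQ at €56.30 = 453.2 (feasible in tier 1): TC = 7,510×€56.30 + (7,510/453.2)×154 + (453.2/2)×0.20×€56.30 = €427,916.46.
EOQ at €55.79 = 455.3 < 12000, so use break Q=12000: TC = 7,510×€55.79 + (7,510/12000.0)×154 + (12000.0/2)×0.20×€55.79 = €486,027.28.
Lowest total cost is €427,916.46 at Q = 453.2.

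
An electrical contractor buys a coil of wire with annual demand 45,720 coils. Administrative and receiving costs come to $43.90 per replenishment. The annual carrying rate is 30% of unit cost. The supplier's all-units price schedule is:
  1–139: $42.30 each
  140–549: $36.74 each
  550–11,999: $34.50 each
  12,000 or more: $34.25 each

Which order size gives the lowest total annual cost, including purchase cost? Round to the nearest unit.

Q* ≈ 623 coils

Holding cost per unit per year at price C is H = 0.30·C.
Evaluate total cost at each tier's feasible EOQ or, if the EOQ is below the tier, at the tier's minimum quantity.
Tier 1 ($42.30): EOQ = 562.4 exceeds tier's upper bound 139, so this tier is dominated.
Tier 2 ($36.74): EOQ = 603.5 exceeds tier's upper bound 549, so this tier is dominated.
EOQ at $34.50 = 622.8 (feasible in tier 3): TC = 45,720×$34.50 + (45,720/622.8)×43.9 + (622.8/2)×0.30×$34.50 = $1,583,785.71.
EOQ at $34.25 = 625.0 < 12000, so use break Q=12000: TC = 45,720×$34.25 + (45,720/12000.0)×43.9 + (12000.0/2)×0.30×$34.25 = $1,627,727.26.
Lowest total cost is $1,583,785.71 at Q = 622.8.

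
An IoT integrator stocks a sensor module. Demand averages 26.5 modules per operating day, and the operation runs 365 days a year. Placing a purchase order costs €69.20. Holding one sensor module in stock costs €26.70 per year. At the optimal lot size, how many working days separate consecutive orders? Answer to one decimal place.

T ≈ 8.4 days

Annual demand D = 26.5 × 365 = 9,672.5.
EOQ = √(2DS/H) = √(2 × 9,672.5 × 69.2 / 26.7) ≈ 223.91.
Cycle time = Q*/D × 365 = 223.91 / 9,672.5 × 365 ≈ 8.450 days.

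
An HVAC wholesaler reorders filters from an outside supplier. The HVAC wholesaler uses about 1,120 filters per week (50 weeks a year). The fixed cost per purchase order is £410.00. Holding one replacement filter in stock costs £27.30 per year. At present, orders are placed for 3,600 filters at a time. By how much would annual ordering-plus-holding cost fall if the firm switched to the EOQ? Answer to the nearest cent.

Annual demand D = 1,120 × 50 = 56,000.
EOQ = √(2DS/H) = √(2 × 56,000 × 410 / 27.3) ≈ 1296.94.
Cost at Q* = (D/Q*)S + (Q*/2)H = √(2DSH) ≈ £35,406.44.
Cost at Q = 3,600: (56,000/3,600)×410 + (3,600/2)×27.3 = £6,377.78 + £49,140.00 = £55,517.78.
Excess = £55,517.78 − £35,406.44 = £20,111.34.

Extra cost ≈ £20,111.34 per year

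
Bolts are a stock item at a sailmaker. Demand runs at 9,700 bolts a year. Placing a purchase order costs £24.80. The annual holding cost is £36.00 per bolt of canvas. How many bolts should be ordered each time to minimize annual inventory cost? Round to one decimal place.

EOQ = √(2DS / H) = √(2 × 9,700 × 24.8 / 36).
= √(481,120 / 36) = √13,364.4444 ≈ 115.605.

Q* ≈ 115.6 bolts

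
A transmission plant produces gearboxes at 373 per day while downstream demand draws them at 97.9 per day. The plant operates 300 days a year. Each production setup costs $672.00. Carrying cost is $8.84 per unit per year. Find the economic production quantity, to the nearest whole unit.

Annual demand D = 97.9 × 300 = 29,370.
Production build-up factor (1 − d/p) = 1 − 97.9/373 = 0.7375.
Q* = √(2DS / (H(1 − d/p))) = √(2 × 29,370 × 672 / (8.84 × 0.7375)).
= √(39,473,280 / 6.5198) ≈ 2460.564.

Q* ≈ 2,461 gearboxes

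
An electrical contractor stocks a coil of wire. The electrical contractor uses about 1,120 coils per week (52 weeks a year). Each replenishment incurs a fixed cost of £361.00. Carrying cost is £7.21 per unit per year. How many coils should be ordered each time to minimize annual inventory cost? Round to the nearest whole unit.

Annual demand D = 1,120 × 52 = 58,240.
EOQ = √(2DS / H) = √(2 × 58,240 × 361 / 7.21).
= √(42,049,280 / 7.21) = √5,832,077.6699 ≈ 2414.969.

Q* ≈ 2,415 coils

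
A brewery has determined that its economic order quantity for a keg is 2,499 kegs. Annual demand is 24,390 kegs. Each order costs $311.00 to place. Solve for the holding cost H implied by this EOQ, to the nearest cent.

Invert the EOQ relation Q*² = 2DS/H.
From Q* = √(2DS/H): H = 2DS / Q*² = 2 × 24,390 × 311 / 2,499² = 2.4292.

H ≈ $2.43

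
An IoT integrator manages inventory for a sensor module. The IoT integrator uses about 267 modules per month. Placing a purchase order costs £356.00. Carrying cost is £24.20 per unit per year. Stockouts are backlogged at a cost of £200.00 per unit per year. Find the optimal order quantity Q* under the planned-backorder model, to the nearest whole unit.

Annual demand D = 267 × 12 = 3,204.
With planned backorders, Q* = √(2DS/H) · √((H+B)/B).
√(2DS/H) = √(2 × 3,204 × 356 / 24.2) = 307.028.
√((H+B)/B) = √((24.2+200)/200) = 1.0588.
Q* ≈ 325.073.

Q* ≈ 325 modules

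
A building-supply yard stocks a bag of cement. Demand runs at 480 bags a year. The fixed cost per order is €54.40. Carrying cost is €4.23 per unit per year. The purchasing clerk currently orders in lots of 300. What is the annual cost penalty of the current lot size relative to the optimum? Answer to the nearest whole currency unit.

EOQ = √(2DS/H) = √(2 × 480 × 54.4 / 4.23) ≈ 111.11.
Cost at Q* = (D/Q*)S + (Q*/2)H = √(2DSH) ≈ €470.01.
Cost at Q = 300: (480/300)×54.4 + (300/2)×4.23 = €87.04 + €634.50 = €721.54.
Excess = €721.54 − €470.01 = €251.53.

Extra cost ≈ €252 per year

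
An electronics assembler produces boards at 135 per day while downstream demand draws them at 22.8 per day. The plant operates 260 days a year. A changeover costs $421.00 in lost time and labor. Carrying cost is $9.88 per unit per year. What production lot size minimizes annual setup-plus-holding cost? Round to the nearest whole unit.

Annual demand D = 22.8 × 260 = 5,928.
Production build-up factor (1 − d/p) = 1 − 22.8/135 = 0.8311.
Q* = √(2DS / (H(1 − d/p))) = √(2 × 5,928 × 421 / (9.88 × 0.8311)).
= √(4,991,376 / 8.2114) ≈ 779.654.

Q* ≈ 780 boards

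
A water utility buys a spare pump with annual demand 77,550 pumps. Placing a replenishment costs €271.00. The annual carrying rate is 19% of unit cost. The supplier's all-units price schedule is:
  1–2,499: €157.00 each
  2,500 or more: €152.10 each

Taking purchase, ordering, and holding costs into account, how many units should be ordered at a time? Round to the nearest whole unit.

Holding cost per unit per year at price C is H = 0.19·C.
For each price level, check whether its EOQ is feasible; otherwise the best quantity at that price is the breakpoint.
EOQ at €157.00 = 1187.0 (feasible in tier 1): TC = 77,550×€157.00 + (77,550/1187.0)×271 + (1187.0/2)×0.19×€157.00 = €12,210,759.29.
EOQ at €152.10 = 1206.0 < 2500, so use break Q=2500: TC = 77,550×€152.10 + (77,550/2500.0)×271 + (2500.0/2)×0.19×€152.10 = €11,839,885.17.
Lowest total cost is €11,839,885.17 at Q = 2500.0.

Q* ≈ 2,500 pumps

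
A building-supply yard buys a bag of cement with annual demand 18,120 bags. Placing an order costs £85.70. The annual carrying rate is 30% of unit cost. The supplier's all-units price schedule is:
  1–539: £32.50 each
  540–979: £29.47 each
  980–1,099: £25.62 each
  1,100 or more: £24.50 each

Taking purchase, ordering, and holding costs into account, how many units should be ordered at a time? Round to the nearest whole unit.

Holding cost per unit per year at price C is H = 0.30·C.
Candidates are each tier's EOQ (if it falls in that tier) and each price-break quantity.
Tier 1 (£32.50): EOQ = 564.4 exceeds tier's upper bound 539, so this tier is dominated.
EOQ at £29.47 = 592.7 (feasible in tier 2): TC = 18,120×£29.47 + (18,120/592.7)×85.7 + (592.7/2)×0.30×£29.47 = £539,236.45.
EOQ at £25.62 = 635.7 < 980, so use break Q=980: TC = 18,120×£25.62 + (18,120/980.0)×85.7 + (980.0/2)×0.30×£25.62 = £469,585.12.
EOQ at £24.50 = 650.0 < 1100, so use break Q=1100: TC = 18,120×£24.50 + (18,120/1100.0)×85.7 + (1100.0/2)×0.30×£24.50 = £449,394.21.
Lowest total cost is £449,394.21 at Q = 1100.0.

Q* ≈ 1,100 bags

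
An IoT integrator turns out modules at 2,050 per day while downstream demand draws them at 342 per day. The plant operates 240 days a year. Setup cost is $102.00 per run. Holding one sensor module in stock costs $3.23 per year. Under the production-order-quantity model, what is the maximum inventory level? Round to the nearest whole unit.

Annual demand D = 342 × 240 = 82,080.
Production build-up factor (1 − d/p) = 1 − 342/2,050 = 0.8332.
Q* = √(2DS / (H(1 − d/p))) = √(2 × 82,080 × 102 / (3.23 × 0.8332)).
= √(16,744,320 / 2.6911) ≈ 2494.397.
Maximum inventory = Q*(1 − d/p) = 2494.397 × 0.8332 ≈ 2078.258.

I_max ≈ 2,078 modules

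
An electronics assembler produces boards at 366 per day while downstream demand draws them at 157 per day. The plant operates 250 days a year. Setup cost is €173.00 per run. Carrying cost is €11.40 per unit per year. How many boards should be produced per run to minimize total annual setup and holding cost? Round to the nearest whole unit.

Annual demand D = 157 × 250 = 39,250.
Production build-up factor (1 − d/p) = 1 − 157/366 = 0.5710.
Q* = √(2DS / (H(1 − d/p))) = √(2 × 39,250 × 173 / (11.4 × 0.5710)).
= √(13,580,500 / 6.5098) ≈ 1444.351.

Q* ≈ 1,444 boards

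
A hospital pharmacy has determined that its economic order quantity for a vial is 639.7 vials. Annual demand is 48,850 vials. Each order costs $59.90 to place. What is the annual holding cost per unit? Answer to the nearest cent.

H ≈ $14.30

Invert the EOQ relation Q*² = 2DS/H.
From Q* = √(2DS/H): H = 2DS / Q*² = 2 × 48,850 × 59.9 / 639.7² = 14.3011.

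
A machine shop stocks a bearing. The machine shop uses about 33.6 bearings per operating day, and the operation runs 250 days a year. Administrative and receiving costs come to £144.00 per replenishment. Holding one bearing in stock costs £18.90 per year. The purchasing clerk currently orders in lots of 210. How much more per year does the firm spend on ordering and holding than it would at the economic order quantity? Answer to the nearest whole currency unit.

Annual demand D = 33.6 × 250 = 8,400.
EOQ = √(2DS/H) = √(2 × 8,400 × 144 / 18.9) ≈ 357.77.
Cost at Q* = (D/Q*)S + (Q*/2)H = √(2DSH) ≈ £6,761.87.
Cost at Q = 210: (8,400/210)×144 + (210/2)×18.9 = £5,760.00 + £1,984.50 = £7,744.50.
Excess = £7,744.50 − £6,761.87 = £982.63.

Extra cost ≈ £983 per year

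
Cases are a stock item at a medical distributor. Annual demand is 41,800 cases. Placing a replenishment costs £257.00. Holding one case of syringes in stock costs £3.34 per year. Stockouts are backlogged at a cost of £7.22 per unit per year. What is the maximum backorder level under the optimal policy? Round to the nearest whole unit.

With planned backorders, Q* = √(2DS/H) · √((H+B)/B).
√(2DS/H) = √(2 × 41,800 × 257 / 3.34) = 2536.276.
√((H+B)/B) = √((3.34+7.22)/7.22) = 1.2094.
Q* ≈ 3067.325.
S* = Q* · H/(H+B) = 3067.325 × 3.34/10.56 ≈ 970.158.

S* ≈ 970 cases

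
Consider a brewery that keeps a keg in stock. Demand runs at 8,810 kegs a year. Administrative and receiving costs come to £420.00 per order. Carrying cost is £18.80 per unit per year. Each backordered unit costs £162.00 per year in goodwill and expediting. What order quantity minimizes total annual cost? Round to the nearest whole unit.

Q* ≈ 663 kegs

With planned backorders, Q* = √(2DS/H) · √((H+B)/B).
√(2DS/H) = √(2 × 8,810 × 420 / 18.8) = 627.406.
√((H+B)/B) = √((18.8+162)/162) = 1.0564.
Q* ≈ 662.812.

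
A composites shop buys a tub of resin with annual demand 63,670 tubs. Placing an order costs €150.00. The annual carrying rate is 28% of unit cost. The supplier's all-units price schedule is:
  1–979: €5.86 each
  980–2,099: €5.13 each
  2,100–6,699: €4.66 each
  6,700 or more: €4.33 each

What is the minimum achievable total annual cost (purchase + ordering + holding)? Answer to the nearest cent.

TC* ≈ €281,178.09

Holding cost per unit per year at price C is H = 0.28·C.
For each price level, check whether its EOQ is feasible; otherwise the best quantity at that price is the breakpoint.
Tier 1 (€5.86): EOQ = 3411.9 exceeds tier's upper bound 979, so this tier is dominated.
Tier 2 (€5.13): EOQ = 3646.6 exceeds tier's upper bound 2099, so this tier is dominated.
EOQ at €4.66 = 3826.1 (feasible in tier 3): TC = 63,670×€4.66 + (63,670/3826.1)×150 + (3826.1/2)×0.28×€4.66 = €301,694.49.
EOQ at €4.33 = 3969.2 < 6700, so use break Q=6700: TC = 63,670×€4.33 + (63,670/6700.0)×150 + (6700.0/2)×0.28×€4.33 = €281,178.09.
Lowest total cost among the candidates is at Q = 6700.0.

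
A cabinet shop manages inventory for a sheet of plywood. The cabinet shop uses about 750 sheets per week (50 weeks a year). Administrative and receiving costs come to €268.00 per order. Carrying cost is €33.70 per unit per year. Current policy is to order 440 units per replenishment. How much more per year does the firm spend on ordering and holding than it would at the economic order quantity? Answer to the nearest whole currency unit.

Annual demand D = 750 × 50 = 37,500.
EOQ = √(2DS/H) = √(2 × 37,500 × 268 / 33.7) ≈ 772.29.
Cost at Q* = (D/Q*)S + (Q*/2)H = √(2DSH) ≈ €26,026.33.
Cost at Q = 440: (37,500/440)×268 + (440/2)×33.7 = €22,840.91 + €7,414.00 = €30,254.91.
Excess = €30,254.91 − €26,026.33 = €4,228.58.

Extra cost ≈ €4,229 per year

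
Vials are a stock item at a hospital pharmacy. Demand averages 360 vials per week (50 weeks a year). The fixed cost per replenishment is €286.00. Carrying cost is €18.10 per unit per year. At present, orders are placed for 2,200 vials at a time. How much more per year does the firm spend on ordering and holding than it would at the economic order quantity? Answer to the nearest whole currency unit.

Extra cost ≈ €8,599 per year

Annual demand D = 360 × 50 = 18,000.
EOQ = √(2DS/H) = √(2 × 18,000 × 286 / 18.1) ≈ 754.21.
Cost at Q* = (D/Q*)S + (Q*/2)H = √(2DSH) ≈ €13,651.29.
Cost at Q = 2,200: (18,000/2,200)×286 + (2,200/2)×18.1 = €2,340.00 + €19,910.00 = €22,250.00.
Excess = €22,250.00 − €13,651.29 = €8,598.71.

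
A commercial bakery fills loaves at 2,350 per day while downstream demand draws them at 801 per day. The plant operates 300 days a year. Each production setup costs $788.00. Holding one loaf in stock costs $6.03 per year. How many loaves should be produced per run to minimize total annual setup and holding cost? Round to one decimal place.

Q* ≈ 9,761.2 loaves

Annual demand D = 801 × 300 = 240,300.
Production build-up factor (1 − d/p) = 1 − 801/2,350 = 0.6591.
Q* = √(2DS / (H(1 − d/p))) = √(2 × 240,300 × 788 / (6.03 × 0.6591)).
= √(378,712,800 / 3.9747) ≈ 9761.230.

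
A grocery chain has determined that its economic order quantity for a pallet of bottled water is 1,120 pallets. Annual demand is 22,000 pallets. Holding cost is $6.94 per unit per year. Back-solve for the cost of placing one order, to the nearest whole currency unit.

S ≈ $198

The basic EOQ model gives Q* = √(2DS/H); rearrange for the unknown.
From Q* = √(2DS/H): S = Q*²H / (2D) = 1,120² × 6.94 / (2 × 22,000) = 197.8531.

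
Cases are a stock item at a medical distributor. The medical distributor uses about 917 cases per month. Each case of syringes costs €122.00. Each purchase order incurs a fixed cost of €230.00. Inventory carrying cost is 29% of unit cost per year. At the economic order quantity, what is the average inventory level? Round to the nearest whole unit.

Average inventory ≈ 189 cases

Annual demand D = 917 × 12 = 11,004.
Holding cost H = 0.29 × €122.00 = €35.3800 per unit per year.
The optimal lot size = √(2DS/H) = √(2 × 11,004 × 230 / 35.38) ≈ 378.25.
Average inventory = Q*/2 ≈ 378.25 / 2 = 189.123.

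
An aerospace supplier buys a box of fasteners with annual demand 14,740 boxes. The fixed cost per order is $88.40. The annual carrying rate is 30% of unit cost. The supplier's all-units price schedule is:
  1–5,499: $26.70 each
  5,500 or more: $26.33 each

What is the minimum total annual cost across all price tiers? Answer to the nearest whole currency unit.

TC* ≈ $398,127

Holding cost per unit per year at price C is H = 0.30·C.
Candidates are each tier's EOQ (if it falls in that tier) and each price-break quantity.
EOQ at $26.70 = 570.4 (feasible in tier 1): TC = 14,740×$26.70 + (14,740/570.4)×88.4 + (570.4/2)×0.30×$26.70 = $398,126.84.
EOQ at $26.33 = 574.4 < 5500, so use break Q=5500: TC = 14,740×$26.33 + (14,740/5500.0)×88.4 + (5500.0/2)×0.30×$26.33 = $410,063.36.
Lowest total cost among the candidates is at Q = 570.4.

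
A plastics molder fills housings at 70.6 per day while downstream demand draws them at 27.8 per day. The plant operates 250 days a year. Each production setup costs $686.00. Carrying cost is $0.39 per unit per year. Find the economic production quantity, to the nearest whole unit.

Annual demand D = 27.8 × 250 = 6,950.
Production build-up factor (1 − d/p) = 1 − 27.8/70.6 = 0.6062.
Q* = √(2DS / (H(1 − d/p))) = √(2 × 6,950 × 686 / (0.39 × 0.6062)).
= √(9,535,400 / 0.2364) ≈ 6350.642.

Q* ≈ 6,351 housings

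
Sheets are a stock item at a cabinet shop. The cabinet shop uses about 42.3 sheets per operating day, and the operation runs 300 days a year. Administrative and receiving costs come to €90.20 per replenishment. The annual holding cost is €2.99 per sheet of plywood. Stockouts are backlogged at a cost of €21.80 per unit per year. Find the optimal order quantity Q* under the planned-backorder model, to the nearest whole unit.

Q* ≈ 933 sheets

Annual demand D = 42.3 × 300 = 12,690.
With planned backorders, Q* = √(2DS/H) · √((H+B)/B).
√(2DS/H) = √(2 × 12,690 × 90.2 / 2.99) = 875.011.
√((H+B)/B) = √((2.99+21.8)/21.8) = 1.0664.
Q* ≈ 933.090.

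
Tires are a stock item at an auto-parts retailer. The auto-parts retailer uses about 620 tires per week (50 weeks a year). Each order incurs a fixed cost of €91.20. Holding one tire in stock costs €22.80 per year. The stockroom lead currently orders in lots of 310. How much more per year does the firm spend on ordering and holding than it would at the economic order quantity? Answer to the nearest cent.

Annual demand D = 620 × 50 = 31,000.
EOQ = √(2DS/H) = √(2 × 31,000 × 91.2 / 22.8) ≈ 498.00.
Cost at Q* = (D/Q*)S + (Q*/2)H = √(2DSH) ≈ €11,354.31.
Cost at Q = 310: (31,000/310)×91.2 + (310/2)×22.8 = €9,120.00 + €3,534.00 = €12,654.00.
Excess = €12,654.00 − €11,354.31 = €1,299.69.

Extra cost ≈ €1,299.69 per year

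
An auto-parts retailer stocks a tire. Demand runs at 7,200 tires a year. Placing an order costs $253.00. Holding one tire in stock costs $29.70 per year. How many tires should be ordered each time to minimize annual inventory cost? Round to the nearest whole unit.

Q* ≈ 350 tires

EOQ = √(2DS / H) = √(2 × 7,200 × 253 / 29.7).
= √(3,643,200 / 29.7) = √122,666.6667 ≈ 350.238.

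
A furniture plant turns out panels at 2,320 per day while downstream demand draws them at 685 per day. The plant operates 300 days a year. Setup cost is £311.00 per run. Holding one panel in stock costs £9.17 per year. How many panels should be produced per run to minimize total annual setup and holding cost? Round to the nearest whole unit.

Annual demand D = 685 × 300 = 205,500.
Production build-up factor (1 − d/p) = 1 − 685/2,320 = 0.7047.
Q* = √(2DS / (H(1 − d/p))) = √(2 × 205,500 × 311 / (9.17 × 0.7047)).
= √(127,821,000 / 6.4625) ≈ 4447.352.

Q* ≈ 4,447 panels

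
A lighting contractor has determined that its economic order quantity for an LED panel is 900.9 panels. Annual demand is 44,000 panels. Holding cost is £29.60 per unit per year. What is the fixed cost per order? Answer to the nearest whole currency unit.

S ≈ £273

Invert the EOQ relation Q*² = 2DS/H.
From Q* = √(2DS/H): S = Q*²H / (2D) = 900.9² × 29.6 / (2 × 44,000) = 272.9997.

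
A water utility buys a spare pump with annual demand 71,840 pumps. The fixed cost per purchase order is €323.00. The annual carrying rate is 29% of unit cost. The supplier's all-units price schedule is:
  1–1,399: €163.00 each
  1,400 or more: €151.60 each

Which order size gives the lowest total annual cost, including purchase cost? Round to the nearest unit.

Q* ≈ 1,400 pumps

Holding cost per unit per year at price C is H = 0.29·C.
Evaluate total cost at each tier's feasible EOQ or, if the EOQ is below the tier, at the tier's minimum quantity.
EOQ at €163.00 = 990.8 (feasible in tier 1): TC = 71,840×€163.00 + (71,840/990.8)×323 + (990.8/2)×0.29×€163.00 = €11,756,757.34.
EOQ at €151.60 = 1027.4 < 1400, so use break Q=1400: TC = 71,840×€151.60 + (71,840/1400.0)×323 + (1400.0/2)×0.29×€151.60 = €10,938,293.31.
Lowest total cost is €10,938,293.31 at Q = 1400.0.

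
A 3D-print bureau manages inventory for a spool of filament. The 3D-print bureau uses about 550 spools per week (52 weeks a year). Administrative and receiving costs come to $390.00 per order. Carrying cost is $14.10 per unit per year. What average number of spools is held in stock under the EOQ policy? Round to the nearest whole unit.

Average inventory ≈ 629 spools

Annual demand D = 550 × 52 = 28,600.
Q* = √(2DS/H) = √(2 × 28,600 × 390 / 14.1) ≈ 1257.83.
Average inventory = Q*/2 ≈ 1257.83 / 2 = 628.913.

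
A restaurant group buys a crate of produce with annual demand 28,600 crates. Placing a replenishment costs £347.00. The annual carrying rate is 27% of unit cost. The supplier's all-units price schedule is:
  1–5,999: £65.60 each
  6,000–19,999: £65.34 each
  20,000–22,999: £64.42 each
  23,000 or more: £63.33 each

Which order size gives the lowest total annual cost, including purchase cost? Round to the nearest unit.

Holding cost per unit per year at price C is H = 0.27·C.
Evaluate total cost at each tier's feasible EOQ or, if the EOQ is below the tier, at the tier's minimum quantity.
EOQ at £65.60 = 1058.6 (feasible in tier 1): TC = 28,600×£65.60 + (28,600/1058.6)×347 + (1058.6/2)×0.27×£65.60 = £1,894,909.80.
EOQ at £65.34 = 1060.7 < 6000, so use break Q=6000: TC = 28,600×£65.34 + (28,600/6000.0)×347 + (6000.0/2)×0.27×£65.34 = £1,923,303.43.
EOQ at £64.42 = 1068.2 < 20000, so use break Q=20000: TC = 28,600×£64.42 + (28,600/20000.0)×347 + (20000.0/2)×0.27×£64.42 = £2,016,842.21.
EOQ at £63.33 = 1077.4 < 23000, so use break Q=23000: TC = 28,600×£63.33 + (28,600/23000.0)×347 + (23000.0/2)×0.27×£63.33 = £2,008,309.14.
Lowest total cost is £1,894,909.80 at Q = 1058.6.

Q* ≈ 1,059 crates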